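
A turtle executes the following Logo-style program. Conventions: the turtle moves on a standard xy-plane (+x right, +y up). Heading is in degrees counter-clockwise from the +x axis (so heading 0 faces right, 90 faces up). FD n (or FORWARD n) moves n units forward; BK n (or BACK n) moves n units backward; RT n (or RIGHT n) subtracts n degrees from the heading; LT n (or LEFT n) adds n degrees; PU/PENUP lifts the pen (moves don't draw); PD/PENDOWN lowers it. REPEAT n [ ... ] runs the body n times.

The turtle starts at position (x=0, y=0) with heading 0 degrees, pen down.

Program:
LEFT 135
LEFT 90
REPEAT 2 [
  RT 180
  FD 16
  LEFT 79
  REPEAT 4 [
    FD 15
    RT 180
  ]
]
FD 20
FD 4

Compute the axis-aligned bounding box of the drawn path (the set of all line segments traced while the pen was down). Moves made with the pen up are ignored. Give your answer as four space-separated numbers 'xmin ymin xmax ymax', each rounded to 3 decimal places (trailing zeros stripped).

Executing turtle program step by step:
Start: pos=(0,0), heading=0, pen down
LT 135: heading 0 -> 135
LT 90: heading 135 -> 225
REPEAT 2 [
  -- iteration 1/2 --
  RT 180: heading 225 -> 45
  FD 16: (0,0) -> (11.314,11.314) [heading=45, draw]
  LT 79: heading 45 -> 124
  REPEAT 4 [
    -- iteration 1/4 --
    FD 15: (11.314,11.314) -> (2.926,23.749) [heading=124, draw]
    RT 180: heading 124 -> 304
    -- iteration 2/4 --
    FD 15: (2.926,23.749) -> (11.314,11.314) [heading=304, draw]
    RT 180: heading 304 -> 124
    -- iteration 3/4 --
    FD 15: (11.314,11.314) -> (2.926,23.749) [heading=124, draw]
    RT 180: heading 124 -> 304
    -- iteration 4/4 --
    FD 15: (2.926,23.749) -> (11.314,11.314) [heading=304, draw]
    RT 180: heading 304 -> 124
  ]
  -- iteration 2/2 --
  RT 180: heading 124 -> 304
  FD 16: (11.314,11.314) -> (20.261,-1.951) [heading=304, draw]
  LT 79: heading 304 -> 23
  REPEAT 4 [
    -- iteration 1/4 --
    FD 15: (20.261,-1.951) -> (34.068,3.91) [heading=23, draw]
    RT 180: heading 23 -> 203
    -- iteration 2/4 --
    FD 15: (34.068,3.91) -> (20.261,-1.951) [heading=203, draw]
    RT 180: heading 203 -> 23
    -- iteration 3/4 --
    FD 15: (20.261,-1.951) -> (34.068,3.91) [heading=23, draw]
    RT 180: heading 23 -> 203
    -- iteration 4/4 --
    FD 15: (34.068,3.91) -> (20.261,-1.951) [heading=203, draw]
    RT 180: heading 203 -> 23
  ]
]
FD 20: (20.261,-1.951) -> (38.671,5.864) [heading=23, draw]
FD 4: (38.671,5.864) -> (42.353,7.427) [heading=23, draw]
Final: pos=(42.353,7.427), heading=23, 12 segment(s) drawn

Segment endpoints: x in {0, 2.926, 2.926, 11.314, 11.314, 11.314, 20.261, 20.261, 20.261, 34.068, 38.671, 42.353}, y in {-1.951, -1.951, -1.951, 0, 3.91, 3.91, 5.864, 7.427, 11.314, 11.314, 23.749}
xmin=0, ymin=-1.951, xmax=42.353, ymax=23.749

Answer: 0 -1.951 42.353 23.749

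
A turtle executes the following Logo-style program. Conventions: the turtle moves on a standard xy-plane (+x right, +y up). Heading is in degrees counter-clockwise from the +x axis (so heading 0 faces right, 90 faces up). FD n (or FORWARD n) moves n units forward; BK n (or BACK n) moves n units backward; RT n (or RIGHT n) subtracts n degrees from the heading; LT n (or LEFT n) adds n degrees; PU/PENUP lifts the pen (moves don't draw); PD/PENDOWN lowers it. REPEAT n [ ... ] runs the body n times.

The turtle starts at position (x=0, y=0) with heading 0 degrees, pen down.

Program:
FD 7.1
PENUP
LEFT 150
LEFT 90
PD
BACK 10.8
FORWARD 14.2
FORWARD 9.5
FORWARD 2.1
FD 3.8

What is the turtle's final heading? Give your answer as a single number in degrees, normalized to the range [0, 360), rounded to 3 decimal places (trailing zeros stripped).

Executing turtle program step by step:
Start: pos=(0,0), heading=0, pen down
FD 7.1: (0,0) -> (7.1,0) [heading=0, draw]
PU: pen up
LT 150: heading 0 -> 150
LT 90: heading 150 -> 240
PD: pen down
BK 10.8: (7.1,0) -> (12.5,9.353) [heading=240, draw]
FD 14.2: (12.5,9.353) -> (5.4,-2.944) [heading=240, draw]
FD 9.5: (5.4,-2.944) -> (0.65,-11.172) [heading=240, draw]
FD 2.1: (0.65,-11.172) -> (-0.4,-12.99) [heading=240, draw]
FD 3.8: (-0.4,-12.99) -> (-2.3,-16.281) [heading=240, draw]
Final: pos=(-2.3,-16.281), heading=240, 6 segment(s) drawn

Answer: 240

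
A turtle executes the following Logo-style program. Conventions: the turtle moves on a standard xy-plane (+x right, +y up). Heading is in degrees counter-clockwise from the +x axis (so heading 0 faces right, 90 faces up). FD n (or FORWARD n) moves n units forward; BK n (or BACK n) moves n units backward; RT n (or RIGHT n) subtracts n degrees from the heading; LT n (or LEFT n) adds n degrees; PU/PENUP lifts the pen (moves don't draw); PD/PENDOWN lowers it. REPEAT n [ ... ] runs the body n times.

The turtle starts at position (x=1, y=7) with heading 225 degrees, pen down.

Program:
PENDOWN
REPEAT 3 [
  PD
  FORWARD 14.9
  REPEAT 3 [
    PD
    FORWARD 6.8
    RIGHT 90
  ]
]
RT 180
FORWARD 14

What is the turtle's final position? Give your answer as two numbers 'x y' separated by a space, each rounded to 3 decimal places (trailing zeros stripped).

Answer: 16.627 -18.244

Derivation:
Executing turtle program step by step:
Start: pos=(1,7), heading=225, pen down
PD: pen down
REPEAT 3 [
  -- iteration 1/3 --
  PD: pen down
  FD 14.9: (1,7) -> (-9.536,-3.536) [heading=225, draw]
  REPEAT 3 [
    -- iteration 1/3 --
    PD: pen down
    FD 6.8: (-9.536,-3.536) -> (-14.344,-8.344) [heading=225, draw]
    RT 90: heading 225 -> 135
    -- iteration 2/3 --
    PD: pen down
    FD 6.8: (-14.344,-8.344) -> (-19.153,-3.536) [heading=135, draw]
    RT 90: heading 135 -> 45
    -- iteration 3/3 --
    PD: pen down
    FD 6.8: (-19.153,-3.536) -> (-14.344,1.272) [heading=45, draw]
    RT 90: heading 45 -> 315
  ]
  -- iteration 2/3 --
  PD: pen down
  FD 14.9: (-14.344,1.272) -> (-3.808,-9.263) [heading=315, draw]
  REPEAT 3 [
    -- iteration 1/3 --
    PD: pen down
    FD 6.8: (-3.808,-9.263) -> (1,-14.072) [heading=315, draw]
    RT 90: heading 315 -> 225
    -- iteration 2/3 --
    PD: pen down
    FD 6.8: (1,-14.072) -> (-3.808,-18.88) [heading=225, draw]
    RT 90: heading 225 -> 135
    -- iteration 3/3 --
    PD: pen down
    FD 6.8: (-3.808,-18.88) -> (-8.617,-14.072) [heading=135, draw]
    RT 90: heading 135 -> 45
  ]
  -- iteration 3/3 --
  PD: pen down
  FD 14.9: (-8.617,-14.072) -> (1.919,-3.536) [heading=45, draw]
  REPEAT 3 [
    -- iteration 1/3 --
    PD: pen down
    FD 6.8: (1.919,-3.536) -> (6.728,1.272) [heading=45, draw]
    RT 90: heading 45 -> 315
    -- iteration 2/3 --
    PD: pen down
    FD 6.8: (6.728,1.272) -> (11.536,-3.536) [heading=315, draw]
    RT 90: heading 315 -> 225
    -- iteration 3/3 --
    PD: pen down
    FD 6.8: (11.536,-3.536) -> (6.728,-8.344) [heading=225, draw]
    RT 90: heading 225 -> 135
  ]
]
RT 180: heading 135 -> 315
FD 14: (6.728,-8.344) -> (16.627,-18.244) [heading=315, draw]
Final: pos=(16.627,-18.244), heading=315, 13 segment(s) drawn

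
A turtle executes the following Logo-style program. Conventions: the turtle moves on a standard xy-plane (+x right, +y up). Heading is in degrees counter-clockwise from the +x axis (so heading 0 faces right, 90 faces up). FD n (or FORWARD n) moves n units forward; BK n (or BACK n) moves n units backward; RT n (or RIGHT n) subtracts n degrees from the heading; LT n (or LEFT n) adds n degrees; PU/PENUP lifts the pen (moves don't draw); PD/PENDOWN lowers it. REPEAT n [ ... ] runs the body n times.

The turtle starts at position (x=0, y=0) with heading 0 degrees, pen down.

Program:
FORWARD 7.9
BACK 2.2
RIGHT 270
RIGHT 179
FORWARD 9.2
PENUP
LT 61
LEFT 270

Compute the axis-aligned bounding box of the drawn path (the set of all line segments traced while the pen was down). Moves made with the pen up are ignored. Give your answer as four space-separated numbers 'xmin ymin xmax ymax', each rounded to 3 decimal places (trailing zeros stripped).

Executing turtle program step by step:
Start: pos=(0,0), heading=0, pen down
FD 7.9: (0,0) -> (7.9,0) [heading=0, draw]
BK 2.2: (7.9,0) -> (5.7,0) [heading=0, draw]
RT 270: heading 0 -> 90
RT 179: heading 90 -> 271
FD 9.2: (5.7,0) -> (5.861,-9.199) [heading=271, draw]
PU: pen up
LT 61: heading 271 -> 332
LT 270: heading 332 -> 242
Final: pos=(5.861,-9.199), heading=242, 3 segment(s) drawn

Segment endpoints: x in {0, 5.7, 5.861, 7.9}, y in {-9.199, 0}
xmin=0, ymin=-9.199, xmax=7.9, ymax=0

Answer: 0 -9.199 7.9 0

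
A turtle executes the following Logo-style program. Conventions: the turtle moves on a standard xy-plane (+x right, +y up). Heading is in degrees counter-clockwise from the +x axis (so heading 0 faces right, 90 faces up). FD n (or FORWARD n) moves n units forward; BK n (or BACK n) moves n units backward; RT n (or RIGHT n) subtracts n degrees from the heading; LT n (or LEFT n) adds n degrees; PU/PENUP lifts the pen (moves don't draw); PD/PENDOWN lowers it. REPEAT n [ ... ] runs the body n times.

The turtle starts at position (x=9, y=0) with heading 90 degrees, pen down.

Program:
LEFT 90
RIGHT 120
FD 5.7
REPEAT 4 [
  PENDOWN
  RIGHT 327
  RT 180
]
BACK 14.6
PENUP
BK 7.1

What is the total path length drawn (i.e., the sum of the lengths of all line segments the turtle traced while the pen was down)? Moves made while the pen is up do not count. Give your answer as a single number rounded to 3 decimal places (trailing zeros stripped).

Answer: 20.3

Derivation:
Executing turtle program step by step:
Start: pos=(9,0), heading=90, pen down
LT 90: heading 90 -> 180
RT 120: heading 180 -> 60
FD 5.7: (9,0) -> (11.85,4.936) [heading=60, draw]
REPEAT 4 [
  -- iteration 1/4 --
  PD: pen down
  RT 327: heading 60 -> 93
  RT 180: heading 93 -> 273
  -- iteration 2/4 --
  PD: pen down
  RT 327: heading 273 -> 306
  RT 180: heading 306 -> 126
  -- iteration 3/4 --
  PD: pen down
  RT 327: heading 126 -> 159
  RT 180: heading 159 -> 339
  -- iteration 4/4 --
  PD: pen down
  RT 327: heading 339 -> 12
  RT 180: heading 12 -> 192
]
BK 14.6: (11.85,4.936) -> (26.131,7.972) [heading=192, draw]
PU: pen up
BK 7.1: (26.131,7.972) -> (33.076,9.448) [heading=192, move]
Final: pos=(33.076,9.448), heading=192, 2 segment(s) drawn

Segment lengths:
  seg 1: (9,0) -> (11.85,4.936), length = 5.7
  seg 2: (11.85,4.936) -> (26.131,7.972), length = 14.6
Total = 20.3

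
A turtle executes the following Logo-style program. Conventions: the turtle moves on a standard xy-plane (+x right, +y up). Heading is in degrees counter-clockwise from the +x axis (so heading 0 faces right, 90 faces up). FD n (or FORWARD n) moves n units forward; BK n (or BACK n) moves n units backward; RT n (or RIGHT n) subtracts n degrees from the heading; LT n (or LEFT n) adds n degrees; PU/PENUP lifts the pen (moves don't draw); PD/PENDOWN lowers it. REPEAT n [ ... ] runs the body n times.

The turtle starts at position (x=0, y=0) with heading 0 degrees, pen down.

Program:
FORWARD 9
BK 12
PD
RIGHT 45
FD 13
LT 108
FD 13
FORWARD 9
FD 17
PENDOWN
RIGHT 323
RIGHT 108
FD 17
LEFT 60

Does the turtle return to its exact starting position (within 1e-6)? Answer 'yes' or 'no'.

Executing turtle program step by step:
Start: pos=(0,0), heading=0, pen down
FD 9: (0,0) -> (9,0) [heading=0, draw]
BK 12: (9,0) -> (-3,0) [heading=0, draw]
PD: pen down
RT 45: heading 0 -> 315
FD 13: (-3,0) -> (6.192,-9.192) [heading=315, draw]
LT 108: heading 315 -> 63
FD 13: (6.192,-9.192) -> (12.094,2.391) [heading=63, draw]
FD 9: (12.094,2.391) -> (16.18,10.41) [heading=63, draw]
FD 17: (16.18,10.41) -> (23.898,25.557) [heading=63, draw]
PD: pen down
RT 323: heading 63 -> 100
RT 108: heading 100 -> 352
FD 17: (23.898,25.557) -> (40.733,23.191) [heading=352, draw]
LT 60: heading 352 -> 52
Final: pos=(40.733,23.191), heading=52, 7 segment(s) drawn

Start position: (0, 0)
Final position: (40.733, 23.191)
Distance = 46.872; >= 1e-6 -> NOT closed

Answer: no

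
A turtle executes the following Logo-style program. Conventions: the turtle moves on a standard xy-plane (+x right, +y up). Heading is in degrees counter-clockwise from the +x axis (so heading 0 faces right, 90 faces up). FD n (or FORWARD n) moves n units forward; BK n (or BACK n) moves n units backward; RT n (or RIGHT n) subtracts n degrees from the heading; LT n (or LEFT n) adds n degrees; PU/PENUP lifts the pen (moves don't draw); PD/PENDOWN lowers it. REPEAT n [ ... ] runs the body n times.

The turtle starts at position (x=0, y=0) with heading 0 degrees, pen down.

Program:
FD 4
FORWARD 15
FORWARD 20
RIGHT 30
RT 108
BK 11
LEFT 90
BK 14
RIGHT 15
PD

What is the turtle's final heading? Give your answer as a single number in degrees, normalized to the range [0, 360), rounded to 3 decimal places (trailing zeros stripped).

Executing turtle program step by step:
Start: pos=(0,0), heading=0, pen down
FD 4: (0,0) -> (4,0) [heading=0, draw]
FD 15: (4,0) -> (19,0) [heading=0, draw]
FD 20: (19,0) -> (39,0) [heading=0, draw]
RT 30: heading 0 -> 330
RT 108: heading 330 -> 222
BK 11: (39,0) -> (47.175,7.36) [heading=222, draw]
LT 90: heading 222 -> 312
BK 14: (47.175,7.36) -> (37.807,17.764) [heading=312, draw]
RT 15: heading 312 -> 297
PD: pen down
Final: pos=(37.807,17.764), heading=297, 5 segment(s) drawn

Answer: 297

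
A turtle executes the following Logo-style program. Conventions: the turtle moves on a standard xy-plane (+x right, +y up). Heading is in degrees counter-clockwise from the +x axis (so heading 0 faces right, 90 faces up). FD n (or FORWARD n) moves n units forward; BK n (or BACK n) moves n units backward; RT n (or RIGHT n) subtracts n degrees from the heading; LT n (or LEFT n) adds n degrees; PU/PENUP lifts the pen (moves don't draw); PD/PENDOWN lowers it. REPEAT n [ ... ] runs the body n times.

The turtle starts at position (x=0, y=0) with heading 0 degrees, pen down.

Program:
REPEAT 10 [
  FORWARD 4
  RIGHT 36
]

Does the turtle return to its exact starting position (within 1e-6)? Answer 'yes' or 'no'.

Executing turtle program step by step:
Start: pos=(0,0), heading=0, pen down
REPEAT 10 [
  -- iteration 1/10 --
  FD 4: (0,0) -> (4,0) [heading=0, draw]
  RT 36: heading 0 -> 324
  -- iteration 2/10 --
  FD 4: (4,0) -> (7.236,-2.351) [heading=324, draw]
  RT 36: heading 324 -> 288
  -- iteration 3/10 --
  FD 4: (7.236,-2.351) -> (8.472,-6.155) [heading=288, draw]
  RT 36: heading 288 -> 252
  -- iteration 4/10 --
  FD 4: (8.472,-6.155) -> (7.236,-9.96) [heading=252, draw]
  RT 36: heading 252 -> 216
  -- iteration 5/10 --
  FD 4: (7.236,-9.96) -> (4,-12.311) [heading=216, draw]
  RT 36: heading 216 -> 180
  -- iteration 6/10 --
  FD 4: (4,-12.311) -> (0,-12.311) [heading=180, draw]
  RT 36: heading 180 -> 144
  -- iteration 7/10 --
  FD 4: (0,-12.311) -> (-3.236,-9.96) [heading=144, draw]
  RT 36: heading 144 -> 108
  -- iteration 8/10 --
  FD 4: (-3.236,-9.96) -> (-4.472,-6.155) [heading=108, draw]
  RT 36: heading 108 -> 72
  -- iteration 9/10 --
  FD 4: (-4.472,-6.155) -> (-3.236,-2.351) [heading=72, draw]
  RT 36: heading 72 -> 36
  -- iteration 10/10 --
  FD 4: (-3.236,-2.351) -> (0,0) [heading=36, draw]
  RT 36: heading 36 -> 0
]
Final: pos=(0,0), heading=0, 10 segment(s) drawn

Start position: (0, 0)
Final position: (0, 0)
Distance = 0; < 1e-6 -> CLOSED

Answer: yes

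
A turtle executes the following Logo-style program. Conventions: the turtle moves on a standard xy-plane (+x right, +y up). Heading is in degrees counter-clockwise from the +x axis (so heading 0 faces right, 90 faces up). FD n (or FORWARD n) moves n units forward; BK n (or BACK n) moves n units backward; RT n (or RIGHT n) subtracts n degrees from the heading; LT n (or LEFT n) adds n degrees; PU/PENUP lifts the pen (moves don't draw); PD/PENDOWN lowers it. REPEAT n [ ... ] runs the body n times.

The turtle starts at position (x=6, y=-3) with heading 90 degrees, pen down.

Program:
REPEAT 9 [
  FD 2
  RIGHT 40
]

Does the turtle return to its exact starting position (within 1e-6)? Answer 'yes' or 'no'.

Executing turtle program step by step:
Start: pos=(6,-3), heading=90, pen down
REPEAT 9 [
  -- iteration 1/9 --
  FD 2: (6,-3) -> (6,-1) [heading=90, draw]
  RT 40: heading 90 -> 50
  -- iteration 2/9 --
  FD 2: (6,-1) -> (7.286,0.532) [heading=50, draw]
  RT 40: heading 50 -> 10
  -- iteration 3/9 --
  FD 2: (7.286,0.532) -> (9.255,0.879) [heading=10, draw]
  RT 40: heading 10 -> 330
  -- iteration 4/9 --
  FD 2: (9.255,0.879) -> (10.987,-0.121) [heading=330, draw]
  RT 40: heading 330 -> 290
  -- iteration 5/9 --
  FD 2: (10.987,-0.121) -> (11.671,-2) [heading=290, draw]
  RT 40: heading 290 -> 250
  -- iteration 6/9 --
  FD 2: (11.671,-2) -> (10.987,-3.879) [heading=250, draw]
  RT 40: heading 250 -> 210
  -- iteration 7/9 --
  FD 2: (10.987,-3.879) -> (9.255,-4.879) [heading=210, draw]
  RT 40: heading 210 -> 170
  -- iteration 8/9 --
  FD 2: (9.255,-4.879) -> (7.286,-4.532) [heading=170, draw]
  RT 40: heading 170 -> 130
  -- iteration 9/9 --
  FD 2: (7.286,-4.532) -> (6,-3) [heading=130, draw]
  RT 40: heading 130 -> 90
]
Final: pos=(6,-3), heading=90, 9 segment(s) drawn

Start position: (6, -3)
Final position: (6, -3)
Distance = 0; < 1e-6 -> CLOSED

Answer: yes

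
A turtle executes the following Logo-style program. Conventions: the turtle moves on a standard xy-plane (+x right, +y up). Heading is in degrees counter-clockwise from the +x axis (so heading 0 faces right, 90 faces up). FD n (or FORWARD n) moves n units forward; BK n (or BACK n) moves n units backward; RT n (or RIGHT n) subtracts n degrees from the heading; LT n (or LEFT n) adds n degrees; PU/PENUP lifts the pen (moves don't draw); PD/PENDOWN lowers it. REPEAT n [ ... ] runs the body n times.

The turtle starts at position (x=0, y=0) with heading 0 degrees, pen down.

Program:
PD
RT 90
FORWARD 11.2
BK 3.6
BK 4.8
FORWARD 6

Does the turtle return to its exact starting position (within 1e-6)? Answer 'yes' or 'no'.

Answer: no

Derivation:
Executing turtle program step by step:
Start: pos=(0,0), heading=0, pen down
PD: pen down
RT 90: heading 0 -> 270
FD 11.2: (0,0) -> (0,-11.2) [heading=270, draw]
BK 3.6: (0,-11.2) -> (0,-7.6) [heading=270, draw]
BK 4.8: (0,-7.6) -> (0,-2.8) [heading=270, draw]
FD 6: (0,-2.8) -> (0,-8.8) [heading=270, draw]
Final: pos=(0,-8.8), heading=270, 4 segment(s) drawn

Start position: (0, 0)
Final position: (0, -8.8)
Distance = 8.8; >= 1e-6 -> NOT closed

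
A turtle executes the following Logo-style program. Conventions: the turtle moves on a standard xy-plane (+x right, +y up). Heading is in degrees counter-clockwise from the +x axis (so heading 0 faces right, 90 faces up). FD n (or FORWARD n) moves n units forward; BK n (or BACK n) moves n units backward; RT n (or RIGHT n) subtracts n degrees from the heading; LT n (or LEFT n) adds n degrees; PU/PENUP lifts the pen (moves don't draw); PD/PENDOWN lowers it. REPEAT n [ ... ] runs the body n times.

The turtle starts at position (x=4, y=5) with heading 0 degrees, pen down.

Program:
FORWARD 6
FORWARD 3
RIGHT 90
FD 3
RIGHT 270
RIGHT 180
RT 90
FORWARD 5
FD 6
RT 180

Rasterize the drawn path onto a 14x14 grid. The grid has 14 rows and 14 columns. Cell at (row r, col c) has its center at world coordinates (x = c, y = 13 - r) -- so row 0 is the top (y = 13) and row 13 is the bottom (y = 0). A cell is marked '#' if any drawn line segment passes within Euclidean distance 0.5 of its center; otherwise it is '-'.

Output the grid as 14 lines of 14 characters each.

Segment 0: (4,5) -> (10,5)
Segment 1: (10,5) -> (13,5)
Segment 2: (13,5) -> (13,2)
Segment 3: (13,2) -> (13,7)
Segment 4: (13,7) -> (13,13)

Answer: -------------#
-------------#
-------------#
-------------#
-------------#
-------------#
-------------#
-------------#
----##########
-------------#
-------------#
-------------#
--------------
--------------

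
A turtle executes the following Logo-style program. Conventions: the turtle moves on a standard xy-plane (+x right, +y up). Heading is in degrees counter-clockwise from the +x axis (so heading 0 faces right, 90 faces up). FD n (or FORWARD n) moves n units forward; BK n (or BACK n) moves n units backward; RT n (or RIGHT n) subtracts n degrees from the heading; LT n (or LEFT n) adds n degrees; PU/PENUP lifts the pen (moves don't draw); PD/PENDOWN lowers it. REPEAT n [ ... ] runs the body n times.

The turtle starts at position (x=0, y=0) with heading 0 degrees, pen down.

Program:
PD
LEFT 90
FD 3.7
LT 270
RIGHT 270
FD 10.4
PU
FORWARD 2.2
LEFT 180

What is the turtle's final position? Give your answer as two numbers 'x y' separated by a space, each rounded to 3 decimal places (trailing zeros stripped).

Answer: 0 16.3

Derivation:
Executing turtle program step by step:
Start: pos=(0,0), heading=0, pen down
PD: pen down
LT 90: heading 0 -> 90
FD 3.7: (0,0) -> (0,3.7) [heading=90, draw]
LT 270: heading 90 -> 0
RT 270: heading 0 -> 90
FD 10.4: (0,3.7) -> (0,14.1) [heading=90, draw]
PU: pen up
FD 2.2: (0,14.1) -> (0,16.3) [heading=90, move]
LT 180: heading 90 -> 270
Final: pos=(0,16.3), heading=270, 2 segment(s) drawn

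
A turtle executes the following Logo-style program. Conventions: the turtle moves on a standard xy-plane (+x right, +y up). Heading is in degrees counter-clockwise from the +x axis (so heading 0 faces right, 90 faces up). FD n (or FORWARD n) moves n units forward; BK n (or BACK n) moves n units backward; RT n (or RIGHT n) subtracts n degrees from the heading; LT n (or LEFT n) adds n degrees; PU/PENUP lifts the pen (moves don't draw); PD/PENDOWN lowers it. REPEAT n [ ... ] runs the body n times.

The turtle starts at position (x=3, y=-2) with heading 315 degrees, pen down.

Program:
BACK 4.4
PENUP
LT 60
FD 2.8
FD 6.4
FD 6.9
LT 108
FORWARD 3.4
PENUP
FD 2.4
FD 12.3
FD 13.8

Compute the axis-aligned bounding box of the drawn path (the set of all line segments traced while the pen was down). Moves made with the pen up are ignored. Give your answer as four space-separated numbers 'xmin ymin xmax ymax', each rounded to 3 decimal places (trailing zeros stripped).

Answer: -0.111 -2 3 1.111

Derivation:
Executing turtle program step by step:
Start: pos=(3,-2), heading=315, pen down
BK 4.4: (3,-2) -> (-0.111,1.111) [heading=315, draw]
PU: pen up
LT 60: heading 315 -> 15
FD 2.8: (-0.111,1.111) -> (2.593,1.836) [heading=15, move]
FD 6.4: (2.593,1.836) -> (8.775,3.492) [heading=15, move]
FD 6.9: (8.775,3.492) -> (15.44,5.278) [heading=15, move]
LT 108: heading 15 -> 123
FD 3.4: (15.44,5.278) -> (13.588,8.13) [heading=123, move]
PU: pen up
FD 2.4: (13.588,8.13) -> (12.281,10.143) [heading=123, move]
FD 12.3: (12.281,10.143) -> (5.582,20.458) [heading=123, move]
FD 13.8: (5.582,20.458) -> (-1.934,32.032) [heading=123, move]
Final: pos=(-1.934,32.032), heading=123, 1 segment(s) drawn

Segment endpoints: x in {-0.111, 3}, y in {-2, 1.111}
xmin=-0.111, ymin=-2, xmax=3, ymax=1.111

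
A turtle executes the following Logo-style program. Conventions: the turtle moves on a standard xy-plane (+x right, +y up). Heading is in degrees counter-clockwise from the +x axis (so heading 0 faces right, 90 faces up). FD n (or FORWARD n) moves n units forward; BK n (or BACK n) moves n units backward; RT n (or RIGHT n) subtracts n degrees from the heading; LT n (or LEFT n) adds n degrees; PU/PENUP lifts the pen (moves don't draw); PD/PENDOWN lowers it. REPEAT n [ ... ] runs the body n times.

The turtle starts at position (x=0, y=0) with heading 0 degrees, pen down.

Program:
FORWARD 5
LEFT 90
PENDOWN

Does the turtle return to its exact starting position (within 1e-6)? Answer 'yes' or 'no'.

Answer: no

Derivation:
Executing turtle program step by step:
Start: pos=(0,0), heading=0, pen down
FD 5: (0,0) -> (5,0) [heading=0, draw]
LT 90: heading 0 -> 90
PD: pen down
Final: pos=(5,0), heading=90, 1 segment(s) drawn

Start position: (0, 0)
Final position: (5, 0)
Distance = 5; >= 1e-6 -> NOT closed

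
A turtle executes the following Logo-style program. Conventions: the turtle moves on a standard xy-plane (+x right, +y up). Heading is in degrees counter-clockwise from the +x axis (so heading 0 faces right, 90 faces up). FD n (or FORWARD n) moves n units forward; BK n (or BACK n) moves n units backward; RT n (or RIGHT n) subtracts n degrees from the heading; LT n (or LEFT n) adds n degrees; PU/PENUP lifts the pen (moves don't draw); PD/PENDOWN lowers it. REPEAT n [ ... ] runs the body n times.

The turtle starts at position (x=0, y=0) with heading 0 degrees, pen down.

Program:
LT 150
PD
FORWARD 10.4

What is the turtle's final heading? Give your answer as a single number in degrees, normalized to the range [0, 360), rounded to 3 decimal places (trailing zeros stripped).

Executing turtle program step by step:
Start: pos=(0,0), heading=0, pen down
LT 150: heading 0 -> 150
PD: pen down
FD 10.4: (0,0) -> (-9.007,5.2) [heading=150, draw]
Final: pos=(-9.007,5.2), heading=150, 1 segment(s) drawn

Answer: 150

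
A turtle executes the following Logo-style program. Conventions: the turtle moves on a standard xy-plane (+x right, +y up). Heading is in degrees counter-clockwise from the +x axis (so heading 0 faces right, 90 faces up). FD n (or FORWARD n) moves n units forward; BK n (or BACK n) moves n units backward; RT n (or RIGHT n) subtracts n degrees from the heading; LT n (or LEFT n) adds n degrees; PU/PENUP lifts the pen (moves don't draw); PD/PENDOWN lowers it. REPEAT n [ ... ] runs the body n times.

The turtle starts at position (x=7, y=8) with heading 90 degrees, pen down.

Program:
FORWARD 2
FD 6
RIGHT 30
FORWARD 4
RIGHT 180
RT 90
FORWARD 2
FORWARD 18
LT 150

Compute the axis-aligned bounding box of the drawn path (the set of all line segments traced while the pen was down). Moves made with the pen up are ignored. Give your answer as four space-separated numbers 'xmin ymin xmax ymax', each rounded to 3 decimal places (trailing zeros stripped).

Executing turtle program step by step:
Start: pos=(7,8), heading=90, pen down
FD 2: (7,8) -> (7,10) [heading=90, draw]
FD 6: (7,10) -> (7,16) [heading=90, draw]
RT 30: heading 90 -> 60
FD 4: (7,16) -> (9,19.464) [heading=60, draw]
RT 180: heading 60 -> 240
RT 90: heading 240 -> 150
FD 2: (9,19.464) -> (7.268,20.464) [heading=150, draw]
FD 18: (7.268,20.464) -> (-8.321,29.464) [heading=150, draw]
LT 150: heading 150 -> 300
Final: pos=(-8.321,29.464), heading=300, 5 segment(s) drawn

Segment endpoints: x in {-8.321, 7, 7.268, 9}, y in {8, 10, 16, 19.464, 20.464, 29.464}
xmin=-8.321, ymin=8, xmax=9, ymax=29.464

Answer: -8.321 8 9 29.464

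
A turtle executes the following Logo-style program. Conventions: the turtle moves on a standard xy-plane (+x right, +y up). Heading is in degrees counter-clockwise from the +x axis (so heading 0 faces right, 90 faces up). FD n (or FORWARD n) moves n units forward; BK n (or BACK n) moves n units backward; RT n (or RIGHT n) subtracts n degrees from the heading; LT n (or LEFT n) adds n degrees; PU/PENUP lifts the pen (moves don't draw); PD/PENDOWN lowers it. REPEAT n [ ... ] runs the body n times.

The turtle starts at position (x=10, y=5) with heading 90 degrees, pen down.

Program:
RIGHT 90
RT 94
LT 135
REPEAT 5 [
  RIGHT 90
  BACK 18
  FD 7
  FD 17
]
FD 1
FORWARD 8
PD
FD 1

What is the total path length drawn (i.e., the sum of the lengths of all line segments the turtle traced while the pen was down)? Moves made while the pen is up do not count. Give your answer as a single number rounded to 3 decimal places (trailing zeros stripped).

Executing turtle program step by step:
Start: pos=(10,5), heading=90, pen down
RT 90: heading 90 -> 0
RT 94: heading 0 -> 266
LT 135: heading 266 -> 41
REPEAT 5 [
  -- iteration 1/5 --
  RT 90: heading 41 -> 311
  BK 18: (10,5) -> (-1.809,18.585) [heading=311, draw]
  FD 7: (-1.809,18.585) -> (2.783,13.302) [heading=311, draw]
  FD 17: (2.783,13.302) -> (13.936,0.472) [heading=311, draw]
  -- iteration 2/5 --
  RT 90: heading 311 -> 221
  BK 18: (13.936,0.472) -> (27.521,12.281) [heading=221, draw]
  FD 7: (27.521,12.281) -> (22.238,7.688) [heading=221, draw]
  FD 17: (22.238,7.688) -> (9.408,-3.465) [heading=221, draw]
  -- iteration 3/5 --
  RT 90: heading 221 -> 131
  BK 18: (9.408,-3.465) -> (21.217,-17.049) [heading=131, draw]
  FD 7: (21.217,-17.049) -> (16.625,-11.766) [heading=131, draw]
  FD 17: (16.625,-11.766) -> (5.472,1.064) [heading=131, draw]
  -- iteration 4/5 --
  RT 90: heading 131 -> 41
  BK 18: (5.472,1.064) -> (-8.113,-10.745) [heading=41, draw]
  FD 7: (-8.113,-10.745) -> (-2.83,-6.153) [heading=41, draw]
  FD 17: (-2.83,-6.153) -> (10,5) [heading=41, draw]
  -- iteration 5/5 --
  RT 90: heading 41 -> 311
  BK 18: (10,5) -> (-1.809,18.585) [heading=311, draw]
  FD 7: (-1.809,18.585) -> (2.783,13.302) [heading=311, draw]
  FD 17: (2.783,13.302) -> (13.936,0.472) [heading=311, draw]
]
FD 1: (13.936,0.472) -> (14.592,-0.283) [heading=311, draw]
FD 8: (14.592,-0.283) -> (19.841,-6.321) [heading=311, draw]
PD: pen down
FD 1: (19.841,-6.321) -> (20.497,-7.075) [heading=311, draw]
Final: pos=(20.497,-7.075), heading=311, 18 segment(s) drawn

Segment lengths:
  seg 1: (10,5) -> (-1.809,18.585), length = 18
  seg 2: (-1.809,18.585) -> (2.783,13.302), length = 7
  seg 3: (2.783,13.302) -> (13.936,0.472), length = 17
  seg 4: (13.936,0.472) -> (27.521,12.281), length = 18
  seg 5: (27.521,12.281) -> (22.238,7.688), length = 7
  seg 6: (22.238,7.688) -> (9.408,-3.465), length = 17
  seg 7: (9.408,-3.465) -> (21.217,-17.049), length = 18
  seg 8: (21.217,-17.049) -> (16.625,-11.766), length = 7
  seg 9: (16.625,-11.766) -> (5.472,1.064), length = 17
  seg 10: (5.472,1.064) -> (-8.113,-10.745), length = 18
  seg 11: (-8.113,-10.745) -> (-2.83,-6.153), length = 7
  seg 12: (-2.83,-6.153) -> (10,5), length = 17
  seg 13: (10,5) -> (-1.809,18.585), length = 18
  seg 14: (-1.809,18.585) -> (2.783,13.302), length = 7
  seg 15: (2.783,13.302) -> (13.936,0.472), length = 17
  seg 16: (13.936,0.472) -> (14.592,-0.283), length = 1
  seg 17: (14.592,-0.283) -> (19.841,-6.321), length = 8
  seg 18: (19.841,-6.321) -> (20.497,-7.075), length = 1
Total = 220

Answer: 220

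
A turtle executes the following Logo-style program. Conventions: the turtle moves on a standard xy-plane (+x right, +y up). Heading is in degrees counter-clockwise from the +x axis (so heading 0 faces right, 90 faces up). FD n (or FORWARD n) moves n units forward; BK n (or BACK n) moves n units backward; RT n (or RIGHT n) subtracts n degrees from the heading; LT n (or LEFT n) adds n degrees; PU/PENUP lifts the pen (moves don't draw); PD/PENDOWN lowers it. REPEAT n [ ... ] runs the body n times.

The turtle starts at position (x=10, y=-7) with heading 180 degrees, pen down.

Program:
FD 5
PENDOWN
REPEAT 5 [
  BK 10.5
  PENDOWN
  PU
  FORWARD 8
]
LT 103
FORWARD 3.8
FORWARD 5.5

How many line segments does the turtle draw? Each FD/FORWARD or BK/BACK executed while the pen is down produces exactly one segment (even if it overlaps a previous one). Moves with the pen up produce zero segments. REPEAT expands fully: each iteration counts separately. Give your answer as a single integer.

Executing turtle program step by step:
Start: pos=(10,-7), heading=180, pen down
FD 5: (10,-7) -> (5,-7) [heading=180, draw]
PD: pen down
REPEAT 5 [
  -- iteration 1/5 --
  BK 10.5: (5,-7) -> (15.5,-7) [heading=180, draw]
  PD: pen down
  PU: pen up
  FD 8: (15.5,-7) -> (7.5,-7) [heading=180, move]
  -- iteration 2/5 --
  BK 10.5: (7.5,-7) -> (18,-7) [heading=180, move]
  PD: pen down
  PU: pen up
  FD 8: (18,-7) -> (10,-7) [heading=180, move]
  -- iteration 3/5 --
  BK 10.5: (10,-7) -> (20.5,-7) [heading=180, move]
  PD: pen down
  PU: pen up
  FD 8: (20.5,-7) -> (12.5,-7) [heading=180, move]
  -- iteration 4/5 --
  BK 10.5: (12.5,-7) -> (23,-7) [heading=180, move]
  PD: pen down
  PU: pen up
  FD 8: (23,-7) -> (15,-7) [heading=180, move]
  -- iteration 5/5 --
  BK 10.5: (15,-7) -> (25.5,-7) [heading=180, move]
  PD: pen down
  PU: pen up
  FD 8: (25.5,-7) -> (17.5,-7) [heading=180, move]
]
LT 103: heading 180 -> 283
FD 3.8: (17.5,-7) -> (18.355,-10.703) [heading=283, move]
FD 5.5: (18.355,-10.703) -> (19.592,-16.062) [heading=283, move]
Final: pos=(19.592,-16.062), heading=283, 2 segment(s) drawn
Segments drawn: 2

Answer: 2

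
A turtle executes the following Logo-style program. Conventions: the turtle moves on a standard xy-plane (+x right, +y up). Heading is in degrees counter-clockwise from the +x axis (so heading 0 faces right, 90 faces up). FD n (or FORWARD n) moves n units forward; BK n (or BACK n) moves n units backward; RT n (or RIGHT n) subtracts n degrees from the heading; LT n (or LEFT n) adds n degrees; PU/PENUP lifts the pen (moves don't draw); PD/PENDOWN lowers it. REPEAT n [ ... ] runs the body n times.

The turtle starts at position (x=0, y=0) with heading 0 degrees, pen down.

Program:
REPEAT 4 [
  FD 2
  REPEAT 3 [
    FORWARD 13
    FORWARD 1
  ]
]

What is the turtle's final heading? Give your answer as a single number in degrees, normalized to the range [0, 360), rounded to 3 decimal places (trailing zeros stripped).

Answer: 0

Derivation:
Executing turtle program step by step:
Start: pos=(0,0), heading=0, pen down
REPEAT 4 [
  -- iteration 1/4 --
  FD 2: (0,0) -> (2,0) [heading=0, draw]
  REPEAT 3 [
    -- iteration 1/3 --
    FD 13: (2,0) -> (15,0) [heading=0, draw]
    FD 1: (15,0) -> (16,0) [heading=0, draw]
    -- iteration 2/3 --
    FD 13: (16,0) -> (29,0) [heading=0, draw]
    FD 1: (29,0) -> (30,0) [heading=0, draw]
    -- iteration 3/3 --
    FD 13: (30,0) -> (43,0) [heading=0, draw]
    FD 1: (43,0) -> (44,0) [heading=0, draw]
  ]
  -- iteration 2/4 --
  FD 2: (44,0) -> (46,0) [heading=0, draw]
  REPEAT 3 [
    -- iteration 1/3 --
    FD 13: (46,0) -> (59,0) [heading=0, draw]
    FD 1: (59,0) -> (60,0) [heading=0, draw]
    -- iteration 2/3 --
    FD 13: (60,0) -> (73,0) [heading=0, draw]
    FD 1: (73,0) -> (74,0) [heading=0, draw]
    -- iteration 3/3 --
    FD 13: (74,0) -> (87,0) [heading=0, draw]
    FD 1: (87,0) -> (88,0) [heading=0, draw]
  ]
  -- iteration 3/4 --
  FD 2: (88,0) -> (90,0) [heading=0, draw]
  REPEAT 3 [
    -- iteration 1/3 --
    FD 13: (90,0) -> (103,0) [heading=0, draw]
    FD 1: (103,0) -> (104,0) [heading=0, draw]
    -- iteration 2/3 --
    FD 13: (104,0) -> (117,0) [heading=0, draw]
    FD 1: (117,0) -> (118,0) [heading=0, draw]
    -- iteration 3/3 --
    FD 13: (118,0) -> (131,0) [heading=0, draw]
    FD 1: (131,0) -> (132,0) [heading=0, draw]
  ]
  -- iteration 4/4 --
  FD 2: (132,0) -> (134,0) [heading=0, draw]
  REPEAT 3 [
    -- iteration 1/3 --
    FD 13: (134,0) -> (147,0) [heading=0, draw]
    FD 1: (147,0) -> (148,0) [heading=0, draw]
    -- iteration 2/3 --
    FD 13: (148,0) -> (161,0) [heading=0, draw]
    FD 1: (161,0) -> (162,0) [heading=0, draw]
    -- iteration 3/3 --
    FD 13: (162,0) -> (175,0) [heading=0, draw]
    FD 1: (175,0) -> (176,0) [heading=0, draw]
  ]
]
Final: pos=(176,0), heading=0, 28 segment(s) drawn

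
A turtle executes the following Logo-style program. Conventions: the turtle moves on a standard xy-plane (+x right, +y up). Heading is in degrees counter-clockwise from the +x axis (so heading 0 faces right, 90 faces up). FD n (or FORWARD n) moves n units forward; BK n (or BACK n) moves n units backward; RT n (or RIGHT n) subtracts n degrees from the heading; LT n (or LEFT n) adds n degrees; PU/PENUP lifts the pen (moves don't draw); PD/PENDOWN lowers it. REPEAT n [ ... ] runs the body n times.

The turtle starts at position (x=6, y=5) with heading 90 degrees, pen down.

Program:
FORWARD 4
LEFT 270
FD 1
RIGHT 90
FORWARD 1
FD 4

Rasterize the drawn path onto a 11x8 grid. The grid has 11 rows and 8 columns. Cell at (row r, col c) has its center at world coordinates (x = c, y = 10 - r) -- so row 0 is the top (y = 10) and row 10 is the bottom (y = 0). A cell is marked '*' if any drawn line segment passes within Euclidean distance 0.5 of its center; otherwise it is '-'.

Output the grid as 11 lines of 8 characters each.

Answer: --------
------**
------**
------**
------**
------**
-------*
--------
--------
--------
--------

Derivation:
Segment 0: (6,5) -> (6,9)
Segment 1: (6,9) -> (7,9)
Segment 2: (7,9) -> (7,8)
Segment 3: (7,8) -> (7,4)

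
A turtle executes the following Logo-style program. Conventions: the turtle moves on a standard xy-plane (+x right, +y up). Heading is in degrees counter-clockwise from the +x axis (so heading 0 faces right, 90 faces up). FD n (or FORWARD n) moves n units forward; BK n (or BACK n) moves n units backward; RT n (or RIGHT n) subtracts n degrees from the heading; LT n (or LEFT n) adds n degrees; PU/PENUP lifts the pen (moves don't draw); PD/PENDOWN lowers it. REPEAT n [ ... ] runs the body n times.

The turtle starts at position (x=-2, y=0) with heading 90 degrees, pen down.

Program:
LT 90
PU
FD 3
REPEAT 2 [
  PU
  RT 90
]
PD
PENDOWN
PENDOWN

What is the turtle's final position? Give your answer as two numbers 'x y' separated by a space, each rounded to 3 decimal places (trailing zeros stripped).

Answer: -5 0

Derivation:
Executing turtle program step by step:
Start: pos=(-2,0), heading=90, pen down
LT 90: heading 90 -> 180
PU: pen up
FD 3: (-2,0) -> (-5,0) [heading=180, move]
REPEAT 2 [
  -- iteration 1/2 --
  PU: pen up
  RT 90: heading 180 -> 90
  -- iteration 2/2 --
  PU: pen up
  RT 90: heading 90 -> 0
]
PD: pen down
PD: pen down
PD: pen down
Final: pos=(-5,0), heading=0, 0 segment(s) drawn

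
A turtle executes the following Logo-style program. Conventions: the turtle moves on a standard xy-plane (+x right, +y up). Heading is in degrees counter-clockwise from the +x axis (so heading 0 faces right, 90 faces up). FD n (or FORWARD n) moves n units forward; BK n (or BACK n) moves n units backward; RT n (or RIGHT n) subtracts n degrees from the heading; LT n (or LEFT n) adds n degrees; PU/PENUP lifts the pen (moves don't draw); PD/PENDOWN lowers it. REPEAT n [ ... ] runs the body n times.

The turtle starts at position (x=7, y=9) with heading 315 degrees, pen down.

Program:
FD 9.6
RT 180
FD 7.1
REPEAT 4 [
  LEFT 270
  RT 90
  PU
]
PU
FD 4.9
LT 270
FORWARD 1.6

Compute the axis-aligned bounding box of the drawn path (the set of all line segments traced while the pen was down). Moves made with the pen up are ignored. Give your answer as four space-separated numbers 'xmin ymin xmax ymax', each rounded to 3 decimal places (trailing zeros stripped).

Executing turtle program step by step:
Start: pos=(7,9), heading=315, pen down
FD 9.6: (7,9) -> (13.788,2.212) [heading=315, draw]
RT 180: heading 315 -> 135
FD 7.1: (13.788,2.212) -> (8.768,7.232) [heading=135, draw]
REPEAT 4 [
  -- iteration 1/4 --
  LT 270: heading 135 -> 45
  RT 90: heading 45 -> 315
  PU: pen up
  -- iteration 2/4 --
  LT 270: heading 315 -> 225
  RT 90: heading 225 -> 135
  PU: pen up
  -- iteration 3/4 --
  LT 270: heading 135 -> 45
  RT 90: heading 45 -> 315
  PU: pen up
  -- iteration 4/4 --
  LT 270: heading 315 -> 225
  RT 90: heading 225 -> 135
  PU: pen up
]
PU: pen up
FD 4.9: (8.768,7.232) -> (5.303,10.697) [heading=135, move]
LT 270: heading 135 -> 45
FD 1.6: (5.303,10.697) -> (6.434,11.828) [heading=45, move]
Final: pos=(6.434,11.828), heading=45, 2 segment(s) drawn

Segment endpoints: x in {7, 8.768, 13.788}, y in {2.212, 7.232, 9}
xmin=7, ymin=2.212, xmax=13.788, ymax=9

Answer: 7 2.212 13.788 9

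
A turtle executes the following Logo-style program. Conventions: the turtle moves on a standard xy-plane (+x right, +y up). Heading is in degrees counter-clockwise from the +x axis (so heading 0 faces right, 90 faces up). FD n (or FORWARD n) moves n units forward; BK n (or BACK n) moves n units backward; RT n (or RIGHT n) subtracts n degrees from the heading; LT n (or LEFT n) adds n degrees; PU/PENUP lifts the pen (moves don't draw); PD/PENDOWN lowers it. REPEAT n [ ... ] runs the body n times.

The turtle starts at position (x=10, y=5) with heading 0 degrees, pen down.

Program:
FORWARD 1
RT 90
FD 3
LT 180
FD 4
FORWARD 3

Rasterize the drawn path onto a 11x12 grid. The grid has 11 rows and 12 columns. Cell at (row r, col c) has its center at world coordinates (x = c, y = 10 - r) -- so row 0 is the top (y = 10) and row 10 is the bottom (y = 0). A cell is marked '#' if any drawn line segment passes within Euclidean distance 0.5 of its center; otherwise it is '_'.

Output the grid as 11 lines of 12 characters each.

Segment 0: (10,5) -> (11,5)
Segment 1: (11,5) -> (11,2)
Segment 2: (11,2) -> (11,6)
Segment 3: (11,6) -> (11,9)

Answer: ____________
___________#
___________#
___________#
___________#
__________##
___________#
___________#
___________#
____________
____________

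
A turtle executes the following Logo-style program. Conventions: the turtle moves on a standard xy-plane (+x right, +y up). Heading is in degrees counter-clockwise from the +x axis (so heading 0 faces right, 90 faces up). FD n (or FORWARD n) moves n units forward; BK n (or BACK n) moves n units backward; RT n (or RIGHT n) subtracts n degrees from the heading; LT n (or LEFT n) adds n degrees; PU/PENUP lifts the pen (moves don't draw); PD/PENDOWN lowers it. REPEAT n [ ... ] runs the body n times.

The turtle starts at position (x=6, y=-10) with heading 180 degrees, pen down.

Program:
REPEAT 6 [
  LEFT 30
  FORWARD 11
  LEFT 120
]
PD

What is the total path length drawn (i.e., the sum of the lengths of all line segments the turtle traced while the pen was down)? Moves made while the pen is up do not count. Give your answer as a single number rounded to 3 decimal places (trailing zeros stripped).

Answer: 66

Derivation:
Executing turtle program step by step:
Start: pos=(6,-10), heading=180, pen down
REPEAT 6 [
  -- iteration 1/6 --
  LT 30: heading 180 -> 210
  FD 11: (6,-10) -> (-3.526,-15.5) [heading=210, draw]
  LT 120: heading 210 -> 330
  -- iteration 2/6 --
  LT 30: heading 330 -> 0
  FD 11: (-3.526,-15.5) -> (7.474,-15.5) [heading=0, draw]
  LT 120: heading 0 -> 120
  -- iteration 3/6 --
  LT 30: heading 120 -> 150
  FD 11: (7.474,-15.5) -> (-2.053,-10) [heading=150, draw]
  LT 120: heading 150 -> 270
  -- iteration 4/6 --
  LT 30: heading 270 -> 300
  FD 11: (-2.053,-10) -> (3.447,-19.526) [heading=300, draw]
  LT 120: heading 300 -> 60
  -- iteration 5/6 --
  LT 30: heading 60 -> 90
  FD 11: (3.447,-19.526) -> (3.447,-8.526) [heading=90, draw]
  LT 120: heading 90 -> 210
  -- iteration 6/6 --
  LT 30: heading 210 -> 240
  FD 11: (3.447,-8.526) -> (-2.053,-18.053) [heading=240, draw]
  LT 120: heading 240 -> 0
]
PD: pen down
Final: pos=(-2.053,-18.053), heading=0, 6 segment(s) drawn

Segment lengths:
  seg 1: (6,-10) -> (-3.526,-15.5), length = 11
  seg 2: (-3.526,-15.5) -> (7.474,-15.5), length = 11
  seg 3: (7.474,-15.5) -> (-2.053,-10), length = 11
  seg 4: (-2.053,-10) -> (3.447,-19.526), length = 11
  seg 5: (3.447,-19.526) -> (3.447,-8.526), length = 11
  seg 6: (3.447,-8.526) -> (-2.053,-18.053), length = 11
Total = 66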